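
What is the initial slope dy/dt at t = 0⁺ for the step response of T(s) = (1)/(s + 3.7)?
IVT: y'(0⁺) = lim_{s→∞} s²·Y(s) = lim_{s→∞} s·T(s).
deg(num) = 0, deg(den) = 1, relative degree = 1, so s·T(s) → (leading num)/(leading den) = 1/1 = 1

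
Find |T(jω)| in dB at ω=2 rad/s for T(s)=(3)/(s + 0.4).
Substitute s = j*2: T(j2) = 0.288462 - 1.44231j.
|T(j2)| = sqrt(Re² + Im²) = 1.471.
20*log₁₀(1.471) = 3.35 dB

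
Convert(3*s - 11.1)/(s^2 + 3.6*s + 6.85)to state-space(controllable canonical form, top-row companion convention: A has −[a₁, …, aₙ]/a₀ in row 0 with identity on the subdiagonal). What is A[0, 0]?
Reachable canonical form for den = s^2 + 3.6*s + 6.85: top row of A = -[a₁,a₂,...,aₙ]/a₀, ones on the subdiagonal, zeros elsewhere.
A = [[-3.6, -6.85], [1, 0]].
A[0,0] = -3.6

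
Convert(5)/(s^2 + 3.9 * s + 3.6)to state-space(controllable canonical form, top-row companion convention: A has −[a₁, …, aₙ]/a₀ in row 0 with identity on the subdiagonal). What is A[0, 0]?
Reachable canonical form for den = s^2 + 3.9*s + 3.6: top row of A = -[a₁,a₂,...,aₙ]/a₀, ones on the subdiagonal, zeros elsewhere.
A = [[-3.9, -3.6], [1, 0]].
A[0,0] = -3.9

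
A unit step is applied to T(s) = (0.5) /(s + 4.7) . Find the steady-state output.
FVT: lim_{t→∞} y(t) = lim_{s→0} s*Y(s) where Y(s) = T(s)/s.
= lim_{s→0} T(s) = T(0) = num(0)/den(0) = 0.5/4.7 = 0.1064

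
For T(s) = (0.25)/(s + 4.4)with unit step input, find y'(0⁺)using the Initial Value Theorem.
IVT: y'(0⁺) = lim_{s→∞} s²·Y(s) = lim_{s→∞} s·T(s).
deg(num) = 0, deg(den) = 1, relative degree = 1, so s·T(s) → (leading num)/(leading den) = 0.25/1 = 0.25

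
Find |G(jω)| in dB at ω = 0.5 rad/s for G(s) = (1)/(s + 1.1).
Substitute s = j*0.5: G(j0.5) = 0.753425 - 0.342466j.
|G(j0.5)| = sqrt(Re² + Im²) = 0.8276.
20*log₁₀(0.8276) = -1.64 dB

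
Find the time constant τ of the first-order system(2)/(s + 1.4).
First-order system: τ = -1/pole. Pole = -1.4. τ = -1/(-1.4) = 0.7143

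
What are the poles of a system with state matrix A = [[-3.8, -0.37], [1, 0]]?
Eigenvalues solve det(λI - A) = 0.
Characteristic polynomial: λ^2 + 3.8*λ + 0.37 = 0.
Factor: (λ + 0.1)(λ + 3.7) = 0.
Roots: -0.1, -3.7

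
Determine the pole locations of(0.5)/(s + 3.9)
Set denominator = 0: s + 3.9 = 0 → Poles: -3.9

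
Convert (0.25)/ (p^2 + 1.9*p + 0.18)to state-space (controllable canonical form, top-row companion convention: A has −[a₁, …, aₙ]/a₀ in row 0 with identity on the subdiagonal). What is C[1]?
Reachable canonical form: C = numerator coefficients (right-aligned, zero-padded to length n).
num = 0.25, C = [[0, 0.25]].
C[1] = 0.25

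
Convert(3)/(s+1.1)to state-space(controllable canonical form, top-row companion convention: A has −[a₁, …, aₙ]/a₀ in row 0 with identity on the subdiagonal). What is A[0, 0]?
Reachable canonical form for den = s + 1.1: top row of A = -[a₁,a₂,...,aₙ]/a₀, ones on the subdiagonal, zeros elsewhere.
A = [[-1.1]].
A[0,0] = -1.1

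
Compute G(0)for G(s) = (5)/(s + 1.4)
DC gain = G(0) = num(0)/den(0) = 5/1.4 = 3.571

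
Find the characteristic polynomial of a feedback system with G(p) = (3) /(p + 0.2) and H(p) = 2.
Characteristic poly = G_den * H_den + G_num * H_num = (p + 0.2) + (6) = p + 6.2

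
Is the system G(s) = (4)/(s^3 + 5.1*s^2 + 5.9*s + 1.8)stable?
Denominator: s^3 + 5.1*s^2 + 5.9*s + 1.8 = (s + 0.5)(s + 3.6)(s + 1). Poles: -0.5, -1, -3.6. All Re(p)<0: Yes (stable)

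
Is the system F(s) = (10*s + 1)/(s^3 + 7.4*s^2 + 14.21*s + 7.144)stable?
Denominator: s^3 + 7.4*s^2 + 14.21*s + 7.144 = (s + 0.8)(s + 4.7)(s + 1.9). Poles: -0.8, -1.9, -4.7. All Re(p)<0: Yes (stable)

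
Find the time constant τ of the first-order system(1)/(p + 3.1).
First-order system: τ = -1/pole. Pole = -3.1. τ = -1/(-3.1) = 0.3226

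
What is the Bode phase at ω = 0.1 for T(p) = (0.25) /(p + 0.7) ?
Substitute p = j*0.1: T(j0.1) = 0.35 - 0.05j.
∠T(j0.1) = atan2(Im, Re) = atan2(-0.05, 0.35) = -8.13°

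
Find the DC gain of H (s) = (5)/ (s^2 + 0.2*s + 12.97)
DC gain = H(0) = num(0)/den(0) = 5/12.97 = 0.3855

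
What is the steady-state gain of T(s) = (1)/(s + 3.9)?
DC gain = T(0) = num(0)/den(0) = 1/3.9 = 0.2564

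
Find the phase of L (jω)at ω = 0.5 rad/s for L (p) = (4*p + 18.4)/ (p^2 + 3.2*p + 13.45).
Substitute p = j*0.5: L(j0.5) = 1.39186 - 0.0171946j.
∠L(j0.5) = atan2(Im, Re) = atan2(-0.0171946, 1.39186) = -0.71°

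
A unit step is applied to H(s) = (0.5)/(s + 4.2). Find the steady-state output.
FVT: lim_{t→∞} y(t) = lim_{s→0} s*Y(s) where Y(s) = H(s)/s.
= lim_{s→0} H(s) = H(0) = num(0)/den(0) = 0.5/4.2 = 0.119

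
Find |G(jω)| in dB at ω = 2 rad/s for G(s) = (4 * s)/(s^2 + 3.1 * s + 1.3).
Substitute s = j*2: G(j2) = 1.08463 - 0.472338j.
|G(j2)| = sqrt(Re² + Im²) = 1.183.
20*log₁₀(1.183) = 1.46 dB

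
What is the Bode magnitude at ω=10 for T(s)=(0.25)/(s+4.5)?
Substitute s = j*10: T(j10) = 0.00935551 - 0.02079j.
|T(j10)| = sqrt(Re² + Im²) = 0.0228.
20*log₁₀(0.0228) = -32.84 dB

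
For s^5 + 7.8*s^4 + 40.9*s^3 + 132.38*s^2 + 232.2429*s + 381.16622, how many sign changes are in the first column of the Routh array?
Routh array:
s^5: [1, 40.9, 232.2429]; s^4: [7.8, 132.38, 381.16622]; s^3: [23.9282, 183.375]; s^2: [72.6042, 381.16622]; s^1: [57.7542]; s^0: [381.16622]
First column: [1, 7.8, 23.9282, 72.6042, 57.7542, 381.16622]. Sign changes = 0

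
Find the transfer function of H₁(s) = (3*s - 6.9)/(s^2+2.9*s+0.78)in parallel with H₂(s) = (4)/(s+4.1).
Parallel: H = H₁ + H₂ = (n₁·d₂ + n₂·d₁)/(d₁·d₂).
n₁·d₂ = 3*s^2 + 5.4*s - 28.29. n₂·d₁ = 4*s^2 + 11.6*s + 3.12. Sum = 7*s^2 + 17*s - 25.17. d₁·d₂ = s^3 + 7*s^2 + 12.67*s + 3.198.
H(s) = (7*s^2 + 17*s - 25.17)/(s^3 + 7*s^2 + 12.67*s + 3.198)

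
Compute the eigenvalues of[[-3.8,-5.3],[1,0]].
Eigenvalues solve det(λI - A) = 0.
Characteristic polynomial: λ^2 + 3.8*λ + 5.3 = 0.
Roots: -1.9 + 1.3j, -1.9 - 1.3j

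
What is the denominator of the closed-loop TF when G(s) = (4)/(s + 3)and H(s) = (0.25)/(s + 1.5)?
Characteristic poly = G_den * H_den + G_num * H_num = (s^2 + 4.5*s + 4.5) + (1) = s^2 + 4.5*s + 5.5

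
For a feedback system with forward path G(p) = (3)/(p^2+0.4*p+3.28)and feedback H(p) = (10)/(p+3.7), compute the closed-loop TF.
Closed-loop T = G/(1+GH).
Numerator: G_num * H_den = 3*p + 11.1.
Denominator: G_den * H_den + G_num * H_num = (p^3 + 4.1*p^2 + 4.76*p + 12.136) + (30) = p^3 + 4.1*p^2 + 4.76*p + 42.136.
T(p) = (3*p + 11.1)/(p^3 + 4.1*p^2 + 4.76*p + 42.136)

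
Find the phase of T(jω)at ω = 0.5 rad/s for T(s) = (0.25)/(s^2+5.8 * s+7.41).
Substitute s = j*0.5: T(j0.5) = 0.0299955 - 0.012149j.
∠T(j0.5) = atan2(Im, Re) = atan2(-0.012149, 0.0299955) = -22.05°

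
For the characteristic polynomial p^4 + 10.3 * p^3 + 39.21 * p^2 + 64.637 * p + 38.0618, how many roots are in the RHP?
p^4 + 10.3*p^3 + 39.21*p^2 + 64.637*p + 38.0618 = (p + 1.4)(p + 3.1)(p^2 + 5.8*p + 8.77). Poles: -1.4, -2.9 + 0.6j, -2.9 - 0.6j, -3.1. RHP poles (Re>0): 0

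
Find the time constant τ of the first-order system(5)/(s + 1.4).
First-order system: τ = -1/pole. Pole = -1.4. τ = -1/(-1.4) = 0.7143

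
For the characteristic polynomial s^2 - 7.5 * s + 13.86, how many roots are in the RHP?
s^2 - 7.5*s + 13.86 = (s - 3.3)(s - 4.2). Poles: 3.3, 4.2. RHP poles (Re>0): 2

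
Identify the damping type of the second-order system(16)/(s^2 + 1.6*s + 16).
Standard form: ωn²/(s²+2ζωn·s+ωn²) gives ωn=4, ζ=0.2.
Underdamped (ζ = 0.2 < 1)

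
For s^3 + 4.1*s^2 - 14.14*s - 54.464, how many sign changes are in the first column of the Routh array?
Routh array:
s^3: [1, -14.14]; s^2: [4.1, -54.464]; s^1: [-0.856098]; s^0: [-54.464]
First column: [1, 4.1, -0.856098, -54.464]. Sign changes = 1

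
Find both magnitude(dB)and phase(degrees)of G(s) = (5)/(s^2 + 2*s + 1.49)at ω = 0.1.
Substitute s = j*0.1: G(j0.1) = 3.31779 - 0.44835j.
|G| = 20*log₁₀(sqrt(Re²+Im²)) = 10.50 dB.
∠G = atan2(Im, Re) = -7.70°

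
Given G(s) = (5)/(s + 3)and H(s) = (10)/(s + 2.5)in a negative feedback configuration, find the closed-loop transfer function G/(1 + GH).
Closed-loop T = G/(1+GH).
Numerator: G_num * H_den = 5*s + 12.5.
Denominator: G_den * H_den + G_num * H_num = (s^2 + 5.5*s + 7.5) + (50) = s^2 + 5.5*s + 57.5.
T(s) = (5*s + 12.5)/(s^2 + 5.5*s + 57.5)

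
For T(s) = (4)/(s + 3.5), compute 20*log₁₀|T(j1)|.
Substitute s = j*1: T(j1) = 1.0566 - 0.301887j.
|T(j1)| = sqrt(Re² + Im²) = 1.099.
20*log₁₀(1.099) = 0.82 dB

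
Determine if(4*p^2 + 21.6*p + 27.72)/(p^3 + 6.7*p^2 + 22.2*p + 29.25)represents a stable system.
Denominator: p^3 + 6.7*p^2 + 22.2*p + 29.25 = (p + 2.5)(p^2 + 4.2*p + 11.7). Poles: -2.1 + 2.7j, -2.1 - 2.7j, -2.5. All Re(p)<0: Yes (stable)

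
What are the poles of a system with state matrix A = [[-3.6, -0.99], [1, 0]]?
Eigenvalues solve det(λI - A) = 0.
Characteristic polynomial: λ^2 + 3.6*λ + 0.99 = 0.
Factor: (λ + 0.3)(λ + 3.3) = 0.
Roots: -0.3, -3.3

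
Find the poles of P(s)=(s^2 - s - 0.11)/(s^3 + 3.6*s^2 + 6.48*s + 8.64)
Set denominator = 0: s^3 + 3.6*s^2 + 6.48*s + 8.64 = (s + 2.4)(s^2 + 1.2*s + 3.6) = 0 → Poles: -0.6 + 1.8j, -0.6 - 1.8j, -2.4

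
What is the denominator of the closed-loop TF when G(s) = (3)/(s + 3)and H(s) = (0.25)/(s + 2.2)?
Characteristic poly = G_den * H_den + G_num * H_num = (s^2 + 5.2*s + 6.6) + (0.75) = s^2 + 5.2*s + 7.35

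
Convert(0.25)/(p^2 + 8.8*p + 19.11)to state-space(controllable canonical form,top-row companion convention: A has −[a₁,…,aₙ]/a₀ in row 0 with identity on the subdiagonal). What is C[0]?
Reachable canonical form: C = numerator coefficients (right-aligned, zero-padded to length n).
num = 0.25, C = [[0, 0.25]].
C[0] = 0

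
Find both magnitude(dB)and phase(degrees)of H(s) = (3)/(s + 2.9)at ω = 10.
Substitute s = j*10: H(j10) = 0.0802509 - 0.276727j.
|H| = 20*log₁₀(sqrt(Re²+Im²)) = -10.81 dB.
∠H = atan2(Im, Re) = -73.83°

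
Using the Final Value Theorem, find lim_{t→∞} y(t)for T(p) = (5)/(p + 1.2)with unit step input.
FVT: lim_{t→∞} y(t) = lim_{p→0} p*Y(p) where Y(p) = T(p)/p.
= lim_{p→0} T(p) = T(0) = num(0)/den(0) = 5/1.2 = 4.167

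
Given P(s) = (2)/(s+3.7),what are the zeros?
Numerator is a nonzero constant (2) → Zeros: none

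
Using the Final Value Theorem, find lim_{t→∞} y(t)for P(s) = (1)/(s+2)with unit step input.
FVT: lim_{t→∞} y(t) = lim_{s→0} s*Y(s) where Y(s) = P(s)/s.
= lim_{s→0} P(s) = P(0) = num(0)/den(0) = 1/2 = 0.5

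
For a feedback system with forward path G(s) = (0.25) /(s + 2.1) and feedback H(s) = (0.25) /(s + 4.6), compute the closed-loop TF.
Closed-loop T = G/(1+GH).
Numerator: G_num * H_den = 0.25*s + 1.15.
Denominator: G_den * H_den + G_num * H_num = (s^2 + 6.7*s + 9.66) + (0.0625) = s^2 + 6.7*s + 9.7225.
T(s) = (0.25*s + 1.15)/(s^2 + 6.7*s + 9.7225)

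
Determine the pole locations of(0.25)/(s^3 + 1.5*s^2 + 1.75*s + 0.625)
Set denominator = 0: s^3 + 1.5*s^2 + 1.75*s + 0.625 = (s + 0.5)(s^2 + s + 1.25) = 0 → Poles: -0.5, -0.5 + 1j, -0.5 - 1j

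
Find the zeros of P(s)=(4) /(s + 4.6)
Numerator is a nonzero constant (4) → Zeros: none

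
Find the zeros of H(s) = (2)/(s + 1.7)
Numerator is a nonzero constant (2) → Zeros: none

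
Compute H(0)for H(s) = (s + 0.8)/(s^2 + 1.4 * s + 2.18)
DC gain = H(0) = num(0)/den(0) = 0.8/2.18 = 0.367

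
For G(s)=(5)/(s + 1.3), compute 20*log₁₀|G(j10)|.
Substitute s = j*10: G(j10) = 0.0639198 - 0.49169j.
|G(j10)| = sqrt(Re² + Im²) = 0.4958.
20*log₁₀(0.4958) = -6.09 dB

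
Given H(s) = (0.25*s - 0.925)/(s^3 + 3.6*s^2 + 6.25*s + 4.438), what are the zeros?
Set numerator = 0: 0.25*s - 0.925 = 0 → Zeros: 3.7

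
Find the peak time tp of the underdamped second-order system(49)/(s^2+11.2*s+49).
Standard form: ωn²/(s²+2ζωn·s+ωn²) → ωn = 7, ζ = 0.8.
ωd = ωn·√(1-ζ²) = 7·√(1-0.8²) = 4.2.
tp = π/ωd = π/4.2 = 0.748 s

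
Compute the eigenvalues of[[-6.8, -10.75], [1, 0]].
Eigenvalues solve det(λI - A) = 0.
Characteristic polynomial: λ^2 + 6.8*λ + 10.75 = 0.
Factor: (λ + 4.3)(λ + 2.5) = 0.
Roots: -2.5, -4.3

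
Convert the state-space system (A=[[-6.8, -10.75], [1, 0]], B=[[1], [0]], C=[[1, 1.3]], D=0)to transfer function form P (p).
P(p) = C(pI - A)⁻¹B + D.
Characteristic polynomial det(pI - A) = p^2 + 6.8*p + 10.75.
Numerator from C·adj(pI-A)·B + D·det(pI-A) = p + 1.3.
P(p) = (p + 1.3)/(p^2 + 6.8*p + 10.75)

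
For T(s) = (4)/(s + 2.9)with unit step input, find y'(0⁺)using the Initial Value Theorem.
IVT: y'(0⁺) = lim_{s→∞} s²·Y(s) = lim_{s→∞} s·T(s).
deg(num) = 0, deg(den) = 1, relative degree = 1, so s·T(s) → (leading num)/(leading den) = 4/1 = 4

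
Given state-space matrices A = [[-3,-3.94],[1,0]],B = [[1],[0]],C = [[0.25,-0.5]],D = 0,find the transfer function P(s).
P(s) = C(sI - A)⁻¹B + D.
Characteristic polynomial det(sI - A) = s^2 + 3*s + 3.94.
Numerator from C·adj(sI-A)·B + D·det(sI-A) = 0.25*s - 0.5.
P(s) = (0.25*s - 0.5)/(s^2 + 3*s + 3.94)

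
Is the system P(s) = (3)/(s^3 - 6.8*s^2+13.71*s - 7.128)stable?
Denominator: s^3 - 6.8*s^2 + 13.71*s - 7.128 = (s - 3.3)(s - 2.7)(s - 0.8). Poles: 0.8, 2.7, 3.3. All Re(p)<0: No (unstable)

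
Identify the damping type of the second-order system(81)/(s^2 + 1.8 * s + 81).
Standard form: ωn²/(s²+2ζωn·s+ωn²) gives ωn=9, ζ=0.1.
Underdamped (ζ = 0.1 < 1)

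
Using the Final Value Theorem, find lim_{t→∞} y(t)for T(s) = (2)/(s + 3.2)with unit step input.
FVT: lim_{t→∞} y(t) = lim_{s→0} s*Y(s) where Y(s) = T(s)/s.
= lim_{s→0} T(s) = T(0) = num(0)/den(0) = 2/3.2 = 0.625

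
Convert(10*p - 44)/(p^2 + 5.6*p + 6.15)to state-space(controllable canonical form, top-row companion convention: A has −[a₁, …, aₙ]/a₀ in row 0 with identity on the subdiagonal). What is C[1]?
Reachable canonical form: C = numerator coefficients (right-aligned, zero-padded to length n).
num = 10*p - 44, C = [[10, -44]].
C[1] = -44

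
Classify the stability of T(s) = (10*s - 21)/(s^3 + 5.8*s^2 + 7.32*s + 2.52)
Denominator: s^3 + 5.8*s^2 + 7.32*s + 2.52 = (s + 0.6)(s + 4.2)(s + 1). Poles: -0.6, -1, -4.2. Stable (all poles in LHP)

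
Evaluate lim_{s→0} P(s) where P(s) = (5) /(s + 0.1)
DC gain = P(0) = num(0)/den(0) = 5/0.1 = 50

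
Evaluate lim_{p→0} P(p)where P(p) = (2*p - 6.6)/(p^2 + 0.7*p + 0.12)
DC gain = P(0) = num(0)/den(0) = -6.6/0.12 = -55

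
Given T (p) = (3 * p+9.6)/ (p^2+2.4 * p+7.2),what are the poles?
Set denominator = 0: p^2 + 2.4*p + 7.2 = 0 → Poles: -1.2 + 2.4j, -1.2 - 2.4j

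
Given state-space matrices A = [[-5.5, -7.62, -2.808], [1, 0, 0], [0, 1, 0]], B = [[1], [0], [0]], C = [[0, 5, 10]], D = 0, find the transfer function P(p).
P(p) = C(pI - A)⁻¹B + D.
Characteristic polynomial det(pI - A) = p^3 + 5.5*p^2 + 7.62*p + 2.808.
Numerator from C·adj(pI-A)·B + D·det(pI-A) = 5*p + 10.
P(p) = (5*p + 10)/(p^3 + 5.5*p^2 + 7.62*p + 2.808)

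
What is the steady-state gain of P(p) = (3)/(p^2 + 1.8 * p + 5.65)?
DC gain = P(0) = num(0)/den(0) = 3/5.65 = 0.531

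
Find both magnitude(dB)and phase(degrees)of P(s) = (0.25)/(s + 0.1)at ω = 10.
Substitute s = j*10: P(j10) = 0.000249975 - 0.0249975j.
|P| = 20*log₁₀(sqrt(Re²+Im²)) = -32.04 dB.
∠P = atan2(Im, Re) = -89.43°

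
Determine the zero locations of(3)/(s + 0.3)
Numerator is a nonzero constant (3) → Zeros: none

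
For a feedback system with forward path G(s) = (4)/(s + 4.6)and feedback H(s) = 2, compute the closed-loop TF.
Closed-loop T = G/(1+GH).
Numerator: G_num * H_den = 4.
Denominator: G_den * H_den + G_num * H_num = (s + 4.6) + (8) = s + 12.6.
T(s) = (4)/(s + 12.6)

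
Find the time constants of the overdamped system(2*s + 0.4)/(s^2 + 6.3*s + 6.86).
Overdamped: real poles at -1.4, -4.9. τ = -1/pole → τ₁ = 0.7143, τ₂ = 0.2041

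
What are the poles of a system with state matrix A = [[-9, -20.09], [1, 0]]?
Eigenvalues solve det(λI - A) = 0.
Characteristic polynomial: λ^2 + 9*λ + 20.09 = 0.
Factor: (λ + 4.9)(λ + 4.1) = 0.
Roots: -4.1, -4.9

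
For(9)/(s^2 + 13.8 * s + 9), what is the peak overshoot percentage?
Standard form: ωn²/(s²+2ζωn·s+ωn²) → ωn = 3, ζ = 2.3.
ζ ≥ 1, so the response is non-oscillatory: peak overshoot = 0%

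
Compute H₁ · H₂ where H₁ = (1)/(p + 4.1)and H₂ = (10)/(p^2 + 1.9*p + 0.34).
Series: H = H₁ · H₂ = (n₁·n₂)/(d₁·d₂).
Num: n₁·n₂ = 10. Den: d₁·d₂ = p^3 + 6*p^2 + 8.13*p + 1.394.
H(p) = (10)/(p^3 + 6*p^2 + 8.13*p + 1.394)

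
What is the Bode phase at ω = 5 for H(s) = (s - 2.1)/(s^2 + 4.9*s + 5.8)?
Substitute s = j*5: H(j5) = 0.168048 - 0.0459805j.
∠H(j5) = atan2(Im, Re) = atan2(-0.0459805, 0.168048) = -15.30°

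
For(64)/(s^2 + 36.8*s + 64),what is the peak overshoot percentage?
Standard form: ωn²/(s²+2ζωn·s+ωn²) → ωn = 8, ζ = 2.3.
ζ ≥ 1, so the response is non-oscillatory: peak overshoot = 0%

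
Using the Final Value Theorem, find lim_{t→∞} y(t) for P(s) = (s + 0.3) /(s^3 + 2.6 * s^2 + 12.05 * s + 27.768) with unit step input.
FVT: lim_{t→∞} y(t) = lim_{s→0} s*Y(s) where Y(s) = P(s)/s.
= lim_{s→0} P(s) = P(0) = num(0)/den(0) = 0.3/27.768 = 0.0108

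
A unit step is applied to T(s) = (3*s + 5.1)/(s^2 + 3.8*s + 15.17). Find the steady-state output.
FVT: lim_{t→∞} y(t) = lim_{s→0} s*Y(s) where Y(s) = T(s)/s.
= lim_{s→0} T(s) = T(0) = num(0)/den(0) = 5.1/15.17 = 0.3362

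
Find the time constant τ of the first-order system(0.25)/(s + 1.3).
First-order system: τ = -1/pole. Pole = -1.3. τ = -1/(-1.3) = 0.7692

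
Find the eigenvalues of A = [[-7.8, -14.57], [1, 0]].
Eigenvalues solve det(λI - A) = 0.
Characteristic polynomial: λ^2 + 7.8*λ + 14.57 = 0.
Factor: (λ + 4.7)(λ + 3.1) = 0.
Roots: -3.1, -4.7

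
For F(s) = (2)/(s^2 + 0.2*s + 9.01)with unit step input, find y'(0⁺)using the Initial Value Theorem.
IVT: y'(0⁺) = lim_{s→∞} s²·Y(s) = lim_{s→∞} s·F(s).
deg(num) = 0, deg(den) = 2, relative degree = 2 ≥ 2, so s·F(s) → 0. Initial slope = 0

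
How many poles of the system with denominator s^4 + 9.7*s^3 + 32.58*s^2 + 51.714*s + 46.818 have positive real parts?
s^4 + 9.7*s^3 + 32.58*s^2 + 51.714*s + 46.818 = (s + 4.5)(s + 3.4)(s^2 + 1.8*s + 3.06). Poles: -0.9 + 1.5j, -0.9 - 1.5j, -3.4, -4.5. RHP poles (Re>0): 0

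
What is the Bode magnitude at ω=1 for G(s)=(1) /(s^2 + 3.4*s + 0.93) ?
Substitute s = j*1: G(j1) = -0.0060528 - 0.293993j.
|G(j1)| = sqrt(Re² + Im²) = 0.2941.
20*log₁₀(0.2941) = -10.63 dB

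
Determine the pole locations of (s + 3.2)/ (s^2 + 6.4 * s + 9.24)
Set denominator = 0: s^2 + 6.4*s + 9.24 = (s + 4.2)(s + 2.2) = 0 → Poles: -2.2, -4.2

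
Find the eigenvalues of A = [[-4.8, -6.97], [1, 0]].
Eigenvalues solve det(λI - A) = 0.
Characteristic polynomial: λ^2 + 4.8*λ + 6.97 = 0.
Roots: -2.4 + 1.1j, -2.4 - 1.1j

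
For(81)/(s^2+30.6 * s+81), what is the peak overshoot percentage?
Standard form: ωn²/(s²+2ζωn·s+ωn²) → ωn = 9, ζ = 1.7.
ζ ≥ 1, so the response is non-oscillatory: peak overshoot = 0%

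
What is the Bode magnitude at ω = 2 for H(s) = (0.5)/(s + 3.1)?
Substitute s = j*2: H(j2) = 0.113887 - 0.0734754j.
|H(j2)| = sqrt(Re² + Im²) = 0.1355.
20*log₁₀(0.1355) = -17.36 dB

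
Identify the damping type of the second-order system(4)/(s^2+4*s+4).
Standard form: ωn²/(s²+2ζωn·s+ωn²) gives ωn=2, ζ=1.
Critically damped (ζ = 1)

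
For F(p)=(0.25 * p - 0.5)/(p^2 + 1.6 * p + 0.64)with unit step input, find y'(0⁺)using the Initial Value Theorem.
IVT: y'(0⁺) = lim_{p→∞} p²·Y(p) = lim_{p→∞} p·F(p).
deg(num) = 1, deg(den) = 2, relative degree = 1, so p·F(p) → (leading num)/(leading den) = 0.25/1 = 0.25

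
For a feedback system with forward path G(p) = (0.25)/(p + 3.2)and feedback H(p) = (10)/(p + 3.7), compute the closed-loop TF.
Closed-loop T = G/(1+GH).
Numerator: G_num * H_den = 0.25*p + 0.925.
Denominator: G_den * H_den + G_num * H_num = (p^2 + 6.9*p + 11.84) + (2.5) = p^2 + 6.9*p + 14.34.
T(p) = (0.25*p + 0.925)/(p^2 + 6.9*p + 14.34)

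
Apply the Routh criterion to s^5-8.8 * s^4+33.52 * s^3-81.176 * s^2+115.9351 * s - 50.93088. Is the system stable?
Routh array:
s^5: [1, 33.52, 115.9351]; s^4: [-8.8, -81.176, -50.93088]; s^3: [24.2955, 110.1475]; s^2: [-41.2797, -50.93088]; s^1: [80.1718]; s^0: [-50.93088]
First column: [1, -8.8, 24.2955, -41.2797, 80.1718, -50.93088]. Sign changes = 5.
No, unstable (5 RHP root(s))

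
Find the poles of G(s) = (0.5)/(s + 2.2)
Set denominator = 0: s + 2.2 = 0 → Poles: -2.2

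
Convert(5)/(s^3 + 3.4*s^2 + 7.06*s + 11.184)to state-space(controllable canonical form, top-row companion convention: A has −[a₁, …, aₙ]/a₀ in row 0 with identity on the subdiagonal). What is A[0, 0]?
Reachable canonical form for den = s^3 + 3.4*s^2 + 7.06*s + 11.184: top row of A = -[a₁,a₂,...,aₙ]/a₀, ones on the subdiagonal, zeros elsewhere.
A = [[-3.4, -7.06, -11.184], [1, 0, 0], [0, 1, 0]].
A[0,0] = -3.4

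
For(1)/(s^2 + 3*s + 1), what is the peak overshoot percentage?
Standard form: ωn²/(s²+2ζωn·s+ωn²) → ωn = 1, ζ = 1.5.
ζ ≥ 1, so the response is non-oscillatory: peak overshoot = 0%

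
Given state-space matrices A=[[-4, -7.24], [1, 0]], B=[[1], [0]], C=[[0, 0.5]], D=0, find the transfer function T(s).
T(s) = C(sI - A)⁻¹B + D.
Characteristic polynomial det(sI - A) = s^2 + 4*s + 7.24.
Numerator from C·adj(sI-A)·B + D·det(sI-A) = 0.5.
T(s) = (0.5)/(s^2 + 4*s + 7.24)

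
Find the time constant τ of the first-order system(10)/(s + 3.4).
First-order system: τ = -1/pole. Pole = -3.4. τ = -1/(-3.4) = 0.2941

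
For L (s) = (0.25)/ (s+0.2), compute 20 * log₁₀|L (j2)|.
Substitute s = j*2: L(j2) = 0.0123762 - 0.123762j.
|L(j2)| = sqrt(Re² + Im²) = 0.1244.
20*log₁₀(0.1244) = -18.11 dB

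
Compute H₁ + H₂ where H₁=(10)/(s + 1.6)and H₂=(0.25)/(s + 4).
Parallel: H = H₁ + H₂ = (n₁·d₂ + n₂·d₁)/(d₁·d₂).
n₁·d₂ = 10*s + 40. n₂·d₁ = 0.25*s + 0.4. Sum = 10.25*s + 40.4. d₁·d₂ = s^2 + 5.6*s + 6.4.
H(s) = (10.25*s + 40.4)/(s^2 + 5.6*s + 6.4)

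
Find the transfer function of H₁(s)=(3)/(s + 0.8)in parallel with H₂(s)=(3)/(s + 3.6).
Parallel: H = H₁ + H₂ = (n₁·d₂ + n₂·d₁)/(d₁·d₂).
n₁·d₂ = 3*s + 10.8. n₂·d₁ = 3*s + 2.4. Sum = 6*s + 13.2. d₁·d₂ = s^2 + 4.4*s + 2.88.
H(s) = (6*s + 13.2)/(s^2 + 4.4*s + 2.88)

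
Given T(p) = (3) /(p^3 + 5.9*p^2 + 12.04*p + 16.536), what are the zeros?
Numerator is a nonzero constant (3) → Zeros: none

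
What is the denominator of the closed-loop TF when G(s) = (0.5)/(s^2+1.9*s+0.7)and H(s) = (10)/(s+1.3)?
Characteristic poly = G_den * H_den + G_num * H_num = (s^3 + 3.2*s^2 + 3.17*s + 0.91) + (5) = s^3 + 3.2*s^2 + 3.17*s + 5.91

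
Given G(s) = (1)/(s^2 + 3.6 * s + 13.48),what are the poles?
Set denominator = 0: s^2 + 3.6*s + 13.48 = 0 → Poles: -1.8 + 3.2j, -1.8 - 3.2j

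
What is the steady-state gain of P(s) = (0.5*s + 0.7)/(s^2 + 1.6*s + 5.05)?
DC gain = P(0) = num(0)/den(0) = 0.7/5.05 = 0.1386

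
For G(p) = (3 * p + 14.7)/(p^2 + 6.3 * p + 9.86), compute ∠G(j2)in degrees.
Substitute p = j*2: G(j2) = 0.837609 - 0.777112j.
∠G(j2) = atan2(Im, Re) = atan2(-0.777112, 0.837609) = -42.85°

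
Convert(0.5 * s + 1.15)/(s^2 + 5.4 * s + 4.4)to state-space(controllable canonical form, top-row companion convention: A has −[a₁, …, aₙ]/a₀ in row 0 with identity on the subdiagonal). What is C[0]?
Reachable canonical form: C = numerator coefficients (right-aligned, zero-padded to length n).
num = 0.5*s + 1.15, C = [[0.5, 1.15]].
C[0] = 0.5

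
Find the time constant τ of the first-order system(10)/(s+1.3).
First-order system: τ = -1/pole. Pole = -1.3. τ = -1/(-1.3) = 0.7692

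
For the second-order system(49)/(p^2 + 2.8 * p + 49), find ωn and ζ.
Standard form: ωn²/(p²+2ζωn·p+ωn²).
const=49=ωn² → ωn=7, p coeff=2.8=2ζωn → ζ=0.2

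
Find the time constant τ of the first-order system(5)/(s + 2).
First-order system: τ = -1/pole. Pole = -2. τ = -1/(-2) = 0.5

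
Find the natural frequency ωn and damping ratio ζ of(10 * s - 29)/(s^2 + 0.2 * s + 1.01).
Underdamped: complex pole -0.1 + 1j. ωn = |pole| = 1.005, ζ = -Re(pole)/ωn = 0.0995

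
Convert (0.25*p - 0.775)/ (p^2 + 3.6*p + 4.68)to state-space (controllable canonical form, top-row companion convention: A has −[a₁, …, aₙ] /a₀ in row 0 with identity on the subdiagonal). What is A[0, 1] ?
Reachable canonical form for den = p^2 + 3.6*p + 4.68: top row of A = -[a₁,a₂,...,aₙ]/a₀, ones on the subdiagonal, zeros elsewhere.
A = [[-3.6, -4.68], [1, 0]].
A[0,1] = -4.68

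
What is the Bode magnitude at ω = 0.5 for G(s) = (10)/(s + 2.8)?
Substitute s = j*0.5: G(j0.5) = 3.46106 - 0.618047j.
|G(j0.5)| = sqrt(Re² + Im²) = 3.516.
20*log₁₀(3.516) = 10.92 dB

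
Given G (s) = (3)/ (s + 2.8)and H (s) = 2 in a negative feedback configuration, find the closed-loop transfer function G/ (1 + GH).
Closed-loop T = G/(1+GH).
Numerator: G_num * H_den = 3.
Denominator: G_den * H_den + G_num * H_num = (s + 2.8) + (6) = s + 8.8.
T(s) = (3)/(s + 8.8)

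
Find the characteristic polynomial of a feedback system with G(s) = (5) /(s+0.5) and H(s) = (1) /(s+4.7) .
Characteristic poly = G_den * H_den + G_num * H_num = (s^2 + 5.2*s + 2.35) + (5) = s^2 + 5.2*s + 7.35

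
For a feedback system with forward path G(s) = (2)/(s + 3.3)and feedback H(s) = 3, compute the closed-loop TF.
Closed-loop T = G/(1+GH).
Numerator: G_num * H_den = 2.
Denominator: G_den * H_den + G_num * H_num = (s + 3.3) + (6) = s + 9.3.
T(s) = (2)/(s + 9.3)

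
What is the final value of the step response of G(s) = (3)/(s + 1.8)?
FVT: lim_{t→∞} y(t) = lim_{s→0} s*Y(s) where Y(s) = G(s)/s.
= lim_{s→0} G(s) = G(0) = num(0)/den(0) = 3/1.8 = 1.667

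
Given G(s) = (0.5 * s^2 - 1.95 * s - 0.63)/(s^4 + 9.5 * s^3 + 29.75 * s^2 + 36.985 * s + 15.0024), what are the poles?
Set denominator = 0: s^4 + 9.5*s^3 + 29.75*s^2 + 36.985*s + 15.0024 = (s + 2.1)(s + 0.8)(s + 4.7)(s + 1.9) = 0 → Poles: -0.8, -1.9, -2.1, -4.7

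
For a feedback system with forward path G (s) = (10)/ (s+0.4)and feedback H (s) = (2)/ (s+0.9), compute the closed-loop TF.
Closed-loop T = G/(1+GH).
Numerator: G_num * H_den = 10*s + 9.
Denominator: G_den * H_den + G_num * H_num = (s^2 + 1.3*s + 0.36) + (20) = s^2 + 1.3*s + 20.36.
T(s) = (10*s + 9)/(s^2 + 1.3*s + 20.36)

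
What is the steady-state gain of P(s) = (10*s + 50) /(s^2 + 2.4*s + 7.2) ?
DC gain = P(0) = num(0)/den(0) = 50/7.2 = 6.944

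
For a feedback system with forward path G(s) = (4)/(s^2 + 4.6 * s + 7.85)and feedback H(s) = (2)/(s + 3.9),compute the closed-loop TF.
Closed-loop T = G/(1+GH).
Numerator: G_num * H_den = 4*s + 15.6.
Denominator: G_den * H_den + G_num * H_num = (s^3 + 8.5*s^2 + 25.79*s + 30.615) + (8) = s^3 + 8.5*s^2 + 25.79*s + 38.615.
T(s) = (4*s + 15.6)/(s^3 + 8.5*s^2 + 25.79*s + 38.615)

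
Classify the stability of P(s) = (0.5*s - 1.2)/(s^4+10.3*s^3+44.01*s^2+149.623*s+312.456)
Denominator: s^4 + 10.3*s^3 + 44.01*s^2 + 149.623*s + 312.456 = (s + 4.8)(s + 4.7)(s^2 + 0.8*s + 13.85). Poles: -0.4 + 3.7j, -0.4 - 3.7j, -4.7, -4.8. Stable (all poles in LHP)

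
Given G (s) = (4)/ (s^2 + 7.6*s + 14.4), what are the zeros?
Numerator is a nonzero constant (4) → Zeros: none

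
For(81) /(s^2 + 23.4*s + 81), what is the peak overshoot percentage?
Standard form: ωn²/(s²+2ζωn·s+ωn²) → ωn = 9, ζ = 1.3.
ζ ≥ 1, so the response is non-oscillatory: peak overshoot = 0%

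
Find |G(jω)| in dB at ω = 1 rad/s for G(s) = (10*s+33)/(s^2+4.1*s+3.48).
Substitute s = j*1: G(j1) = 5.35008 - 4.81263j.
|G(j1)| = sqrt(Re² + Im²) = 7.196.
20*log₁₀(7.196) = 17.14 dB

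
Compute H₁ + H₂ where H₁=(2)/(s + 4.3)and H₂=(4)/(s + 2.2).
Parallel: H = H₁ + H₂ = (n₁·d₂ + n₂·d₁)/(d₁·d₂).
n₁·d₂ = 2*s + 4.4. n₂·d₁ = 4*s + 17.2. Sum = 6*s + 21.6. d₁·d₂ = s^2 + 6.5*s + 9.46.
H(s) = (6*s + 21.6)/(s^2 + 6.5*s + 9.46)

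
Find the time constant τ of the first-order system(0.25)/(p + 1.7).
First-order system: τ = -1/pole. Pole = -1.7. τ = -1/(-1.7) = 0.5882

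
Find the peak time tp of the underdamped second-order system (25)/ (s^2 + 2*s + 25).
Standard form: ωn²/(s²+2ζωn·s+ωn²) → ωn = 5, ζ = 0.2.
ωd = ωn·√(1-ζ²) = 5·√(1-0.2²) = 4.899.
tp = π/ωd = π/4.899 = 0.6413 s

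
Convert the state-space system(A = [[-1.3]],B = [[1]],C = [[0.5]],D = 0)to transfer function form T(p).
T(p) = C(pI - A)⁻¹B + D.
Characteristic polynomial det(pI - A) = p + 1.3.
Numerator from C·adj(pI-A)·B + D·det(pI-A) = 0.5.
T(p) = (0.5)/(p + 1.3)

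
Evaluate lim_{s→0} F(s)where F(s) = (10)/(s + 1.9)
DC gain = F(0) = num(0)/den(0) = 10/1.9 = 5.263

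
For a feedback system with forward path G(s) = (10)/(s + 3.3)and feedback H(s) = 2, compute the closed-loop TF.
Closed-loop T = G/(1+GH).
Numerator: G_num * H_den = 10.
Denominator: G_den * H_den + G_num * H_num = (s + 3.3) + (20) = s + 23.3.
T(s) = (10)/(s + 23.3)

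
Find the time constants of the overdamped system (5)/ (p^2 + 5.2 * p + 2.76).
Overdamped: real poles at -0.6, -4.6. τ = -1/pole → τ₁ = 1.667, τ₂ = 0.2174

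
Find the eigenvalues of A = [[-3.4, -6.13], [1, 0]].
Eigenvalues solve det(λI - A) = 0.
Characteristic polynomial: λ^2 + 3.4*λ + 6.13 = 0.
Roots: -1.7 + 1.8j, -1.7 - 1.8j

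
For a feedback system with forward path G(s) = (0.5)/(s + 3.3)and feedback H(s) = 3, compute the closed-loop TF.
Closed-loop T = G/(1+GH).
Numerator: G_num * H_den = 0.5.
Denominator: G_den * H_den + G_num * H_num = (s + 3.3) + (1.5) = s + 4.8.
T(s) = (0.5)/(s + 4.8)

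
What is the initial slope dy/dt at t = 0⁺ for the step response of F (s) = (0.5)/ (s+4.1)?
IVT: y'(0⁺) = lim_{s→∞} s²·Y(s) = lim_{s→∞} s·F(s).
deg(num) = 0, deg(den) = 1, relative degree = 1, so s·F(s) → (leading num)/(leading den) = 0.5/1 = 0.5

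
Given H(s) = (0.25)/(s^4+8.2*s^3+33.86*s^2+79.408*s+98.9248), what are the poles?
Set denominator = 0: s^4 + 8.2*s^3 + 33.86*s^2 + 79.408*s + 98.9248 = (s^2 + 5.8*s + 10.66)(s^2 + 2.4*s + 9.28) = 0 → Poles: -1.2 + 2.8j, -1.2 - 2.8j, -2.9 + 1.5j, -2.9 - 1.5j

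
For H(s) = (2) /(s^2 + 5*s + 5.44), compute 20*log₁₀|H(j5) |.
Substitute s = j*5: H(j5) = -0.0388252 - 0.0496232j.
|H(j5)| = sqrt(Re² + Im²) = 0.06301.
20*log₁₀(0.06301) = -24.01 dB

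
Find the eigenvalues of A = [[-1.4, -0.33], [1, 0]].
Eigenvalues solve det(λI - A) = 0.
Characteristic polynomial: λ^2 + 1.4*λ + 0.33 = 0.
Factor: (λ + 1.1)(λ + 0.3) = 0.
Roots: -0.3, -1.1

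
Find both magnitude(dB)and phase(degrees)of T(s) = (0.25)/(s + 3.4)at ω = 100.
Substitute s = j*100: T(j100) = 8.49019e-05 - 0.00249711j.
|T| = 20*log₁₀(sqrt(Re²+Im²)) = -52.05 dB.
∠T = atan2(Im, Re) = -88.05°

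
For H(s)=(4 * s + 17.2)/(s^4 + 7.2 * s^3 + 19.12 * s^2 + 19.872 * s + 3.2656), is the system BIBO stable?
Denominator: s^4 + 7.2*s^3 + 19.12*s^2 + 19.872*s + 3.2656 = (s + 2.6)(s + 0.2)(s^2 + 4.4*s + 6.28). Poles: -0.2, -2.2 + 1.2j, -2.2 - 1.2j, -2.6. All Re(p)<0: Yes (stable)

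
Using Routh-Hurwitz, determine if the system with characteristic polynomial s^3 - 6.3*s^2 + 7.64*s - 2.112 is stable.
Routh array:
s^3: [1, 7.64]; s^2: [-6.3, -2.112]; s^1: [7.30476]; s^0: [-2.112]
First column: [1, -6.3, 7.30476, -2.112]. Sign changes = 3.
No, unstable (3 RHP root(s))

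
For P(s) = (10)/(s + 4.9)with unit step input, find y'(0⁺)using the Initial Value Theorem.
IVT: y'(0⁺) = lim_{s→∞} s²·Y(s) = lim_{s→∞} s·P(s).
deg(num) = 0, deg(den) = 1, relative degree = 1, so s·P(s) → (leading num)/(leading den) = 10/1 = 10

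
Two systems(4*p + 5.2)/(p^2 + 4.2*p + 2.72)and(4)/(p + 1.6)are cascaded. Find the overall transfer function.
Series: H = H₁ · H₂ = (n₁·n₂)/(d₁·d₂).
Num: n₁·n₂ = 16*p + 20.8. Den: d₁·d₂ = p^3 + 5.8*p^2 + 9.44*p + 4.352.
H(p) = (16*p + 20.8)/(p^3 + 5.8*p^2 + 9.44*p + 4.352)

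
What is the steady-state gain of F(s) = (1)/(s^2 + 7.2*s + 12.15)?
DC gain = F(0) = num(0)/den(0) = 1/12.15 = 0.0823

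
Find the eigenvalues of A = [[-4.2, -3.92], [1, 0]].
Eigenvalues solve det(λI - A) = 0.
Characteristic polynomial: λ^2 + 4.2*λ + 3.92 = 0.
Factor: (λ + 1.4)(λ + 2.8) = 0.
Roots: -1.4, -2.8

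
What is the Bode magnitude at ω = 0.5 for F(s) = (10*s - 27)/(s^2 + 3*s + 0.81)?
Substitute s = j*0.5: F(j0.5) = -2.97238 + 16.8903j.
|F(j0.5)| = sqrt(Re² + Im²) = 17.15.
20*log₁₀(17.15) = 24.69 dB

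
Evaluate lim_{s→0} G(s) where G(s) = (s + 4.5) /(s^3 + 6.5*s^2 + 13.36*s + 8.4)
DC gain = G(0) = num(0)/den(0) = 4.5/8.4 = 0.5357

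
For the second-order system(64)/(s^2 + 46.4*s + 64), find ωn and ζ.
Standard form: ωn²/(s²+2ζωn·s+ωn²).
const=64=ωn² → ωn=8, s coeff=46.4=2ζωn → ζ=2.9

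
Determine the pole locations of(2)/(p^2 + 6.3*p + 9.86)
Set denominator = 0: p^2 + 6.3*p + 9.86 = (p + 3.4)(p + 2.9) = 0 → Poles: -2.9, -3.4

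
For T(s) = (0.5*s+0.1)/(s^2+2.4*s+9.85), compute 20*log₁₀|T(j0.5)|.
Substitute s = j*0.5: T(j0.5) = 0.0134615 + 0.024359j.
|T(j0.5)| = sqrt(Re² + Im²) = 0.02783.
20*log₁₀(0.02783) = -31.11 dB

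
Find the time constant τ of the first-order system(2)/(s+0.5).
First-order system: τ = -1/pole. Pole = -0.5. τ = -1/(-0.5) = 2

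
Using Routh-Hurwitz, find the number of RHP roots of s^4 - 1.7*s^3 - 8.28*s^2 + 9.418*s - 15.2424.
Routh array:
s^4: [1, -8.28, -15.2424]; s^3: [-1.7, 9.418]; s^2: [-2.74, -15.2424]; s^1: [18.875]; s^0: [-15.2424]
First column: [1, -1.7, -2.74, 18.875, -15.2424]. Sign changes = RHP roots = 3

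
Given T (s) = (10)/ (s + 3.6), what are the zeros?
Numerator is a nonzero constant (10) → Zeros: none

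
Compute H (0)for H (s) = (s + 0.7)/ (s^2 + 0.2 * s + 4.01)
DC gain = H(0) = num(0)/den(0) = 0.7/4.01 = 0.1746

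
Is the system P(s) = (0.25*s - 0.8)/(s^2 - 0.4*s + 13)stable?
Denominator: s^2 - 0.4*s + 13. Poles: 0.2 + 3.6j, 0.2 - 3.6j. All Re(p)<0: No (unstable)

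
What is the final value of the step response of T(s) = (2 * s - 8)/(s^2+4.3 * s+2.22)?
FVT: lim_{t→∞} y(t) = lim_{s→0} s*Y(s) where Y(s) = T(s)/s.
= lim_{s→0} T(s) = T(0) = num(0)/den(0) = -8/2.22 = -3.604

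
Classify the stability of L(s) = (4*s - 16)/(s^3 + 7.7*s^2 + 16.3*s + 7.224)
Denominator: s^3 + 7.7*s^2 + 16.3*s + 7.224 = (s + 4.3)(s + 0.6)(s + 2.8). Poles: -0.6, -2.8, -4.3. Stable (all poles in LHP)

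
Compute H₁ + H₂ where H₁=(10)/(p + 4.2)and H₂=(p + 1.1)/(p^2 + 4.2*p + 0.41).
Parallel: H = H₁ + H₂ = (n₁·d₂ + n₂·d₁)/(d₁·d₂).
n₁·d₂ = 10*p^2 + 42*p + 4.1. n₂·d₁ = p^2 + 5.3*p + 4.62. Sum = 11*p^2 + 47.3*p + 8.72. d₁·d₂ = p^3 + 8.4*p^2 + 18.05*p + 1.722.
H(p) = (11*p^2 + 47.3*p + 8.72)/(p^3 + 8.4*p^2 + 18.05*p + 1.722)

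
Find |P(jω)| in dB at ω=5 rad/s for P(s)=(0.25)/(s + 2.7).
Substitute s = j*5: P(j5) = 0.0209043 - 0.0387117j.
|P(j5)| = sqrt(Re² + Im²) = 0.044.
20*log₁₀(0.044) = -27.13 dB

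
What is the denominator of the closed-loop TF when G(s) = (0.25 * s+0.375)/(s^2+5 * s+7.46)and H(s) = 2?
Characteristic poly = G_den * H_den + G_num * H_num = (s^2 + 5*s + 7.46) + (0.5*s + 0.75) = s^2 + 5.5*s + 8.21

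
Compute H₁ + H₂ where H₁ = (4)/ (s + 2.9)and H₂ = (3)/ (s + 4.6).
Parallel: H = H₁ + H₂ = (n₁·d₂ + n₂·d₁)/(d₁·d₂).
n₁·d₂ = 4*s + 18.4. n₂·d₁ = 3*s + 8.7. Sum = 7*s + 27.1. d₁·d₂ = s^2 + 7.5*s + 13.34.
H(s) = (7*s + 27.1)/(s^2 + 7.5*s + 13.34)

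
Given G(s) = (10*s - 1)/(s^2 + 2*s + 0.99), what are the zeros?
Set numerator = 0: 10*s - 1 = 0 → Zeros: 0.1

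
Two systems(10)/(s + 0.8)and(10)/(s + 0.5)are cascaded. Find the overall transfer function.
Series: H = H₁ · H₂ = (n₁·n₂)/(d₁·d₂).
Num: n₁·n₂ = 100. Den: d₁·d₂ = s^2 + 1.3*s + 0.4.
H(s) = (100)/(s^2 + 1.3*s + 0.4)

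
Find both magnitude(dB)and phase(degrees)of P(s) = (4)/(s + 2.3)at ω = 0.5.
Substitute s = j*0.5: P(j0.5) = 1.66065 - 0.361011j.
|P| = 20*log₁₀(sqrt(Re²+Im²)) = 4.61 dB.
∠P = atan2(Im, Re) = -12.26°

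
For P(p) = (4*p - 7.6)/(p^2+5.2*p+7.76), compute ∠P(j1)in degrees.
Substitute p = j*1: P(j1) = -0.42036 + 0.91507j.
∠P(j1) = atan2(Im, Re) = atan2(0.91507, -0.42036) = 114.67°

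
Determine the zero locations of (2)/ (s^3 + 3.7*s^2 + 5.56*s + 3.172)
Numerator is a nonzero constant (2) → Zeros: none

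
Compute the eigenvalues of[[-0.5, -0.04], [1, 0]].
Eigenvalues solve det(λI - A) = 0.
Characteristic polynomial: λ^2 + 0.5*λ + 0.04 = 0.
Factor: (λ + 0.4)(λ + 0.1) = 0.
Roots: -0.1, -0.4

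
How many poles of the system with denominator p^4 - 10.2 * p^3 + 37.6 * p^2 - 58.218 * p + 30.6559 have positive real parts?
p^4 - 10.2*p^3 + 37.6*p^2 - 58.218*p + 30.6559 = (p - 3.1)(p - 1.1)(p - 2.9)(p - 3.1). Poles: 1.1, 2.9, 3.1, 3.1. RHP poles (Re>0): 4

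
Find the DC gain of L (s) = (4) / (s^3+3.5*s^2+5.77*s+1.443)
DC gain = L(0) = num(0)/den(0) = 4/1.443 = 2.772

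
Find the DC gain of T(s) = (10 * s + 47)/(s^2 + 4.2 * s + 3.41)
DC gain = T(0) = num(0)/den(0) = 47/3.41 = 13.78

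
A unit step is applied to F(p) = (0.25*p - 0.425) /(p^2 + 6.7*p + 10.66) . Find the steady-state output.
FVT: lim_{t→∞} y(t) = lim_{p→0} p*Y(p) where Y(p) = F(p)/p.
= lim_{p→0} F(p) = F(0) = num(0)/den(0) = -0.425/10.66 = -0.03987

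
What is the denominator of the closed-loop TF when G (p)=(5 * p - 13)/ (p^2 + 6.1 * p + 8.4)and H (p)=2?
Characteristic poly = G_den * H_den + G_num * H_num = (p^2 + 6.1*p + 8.4) + (10*p - 26) = p^2 + 16.1*p - 17.6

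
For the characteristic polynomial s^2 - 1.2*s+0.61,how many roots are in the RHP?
Poles: 0.6 + 0.5j, 0.6 - 0.5j. RHP poles (Re>0): 2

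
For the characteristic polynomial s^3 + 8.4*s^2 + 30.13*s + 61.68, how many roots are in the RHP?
s^3 + 8.4*s^2 + 30.13*s + 61.68 = (s + 4.8)(s^2 + 3.6*s + 12.85). Poles: -1.8 + 3.1j, -1.8 - 3.1j, -4.8. RHP poles (Re>0): 0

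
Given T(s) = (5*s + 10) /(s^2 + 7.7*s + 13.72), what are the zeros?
Set numerator = 0: 5*s + 10 = 0 → Zeros: -2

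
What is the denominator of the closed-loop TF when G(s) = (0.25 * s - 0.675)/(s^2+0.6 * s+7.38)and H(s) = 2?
Characteristic poly = G_den * H_den + G_num * H_num = (s^2 + 0.6*s + 7.38) + (0.5*s - 1.35) = s^2 + 1.1*s + 6.03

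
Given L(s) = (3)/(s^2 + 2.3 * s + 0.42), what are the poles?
Set denominator = 0: s^2 + 2.3*s + 0.42 = (s + 2.1)(s + 0.2) = 0 → Poles: -0.2, -2.1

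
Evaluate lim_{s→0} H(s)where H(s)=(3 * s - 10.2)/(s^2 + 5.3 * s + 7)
DC gain = H(0) = num(0)/den(0) = -10.2/7 = -1.457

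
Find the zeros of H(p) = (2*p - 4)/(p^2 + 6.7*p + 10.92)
Set numerator = 0: 2*p - 4 = 0 → Zeros: 2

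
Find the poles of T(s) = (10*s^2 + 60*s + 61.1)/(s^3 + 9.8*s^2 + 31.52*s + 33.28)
Set denominator = 0: s^3 + 9.8*s^2 + 31.52*s + 33.28 = (s + 4)(s + 2.6)(s + 3.2) = 0 → Poles: -2.6, -3.2, -4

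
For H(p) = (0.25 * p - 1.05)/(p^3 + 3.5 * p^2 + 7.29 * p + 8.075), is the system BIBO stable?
Denominator: p^3 + 3.5*p^2 + 7.29*p + 8.075 = (p + 1.9)(p^2 + 1.6*p + 4.25). Poles: -0.8 + 1.9j, -0.8 - 1.9j, -1.9. All Re(p)<0: Yes (stable)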